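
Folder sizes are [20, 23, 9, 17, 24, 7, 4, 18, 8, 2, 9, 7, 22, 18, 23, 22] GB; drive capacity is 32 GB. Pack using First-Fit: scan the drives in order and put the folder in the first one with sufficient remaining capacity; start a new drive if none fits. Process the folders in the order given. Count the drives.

drive 1: place 20 GB, 12 GB left
drive 2: place 23 GB, 9 GB left
drive 1: place 9 GB, 3 GB left
drive 3: place 17 GB, 15 GB left
drive 4: place 24 GB, 8 GB left
drive 2: place 7 GB, 2 GB left
drive 3: place 4 GB, 11 GB left
drive 5: place 18 GB, 14 GB left
drive 3: place 8 GB, 3 GB left
drive 1: place 2 GB, 1 GB left
drive 5: place 9 GB, 5 GB left
drive 4: place 7 GB, 1 GB left
drive 6: place 22 GB, 10 GB left
drive 7: place 18 GB, 14 GB left
drive 8: place 23 GB, 9 GB left
drive 9: place 22 GB, 10 GB left

9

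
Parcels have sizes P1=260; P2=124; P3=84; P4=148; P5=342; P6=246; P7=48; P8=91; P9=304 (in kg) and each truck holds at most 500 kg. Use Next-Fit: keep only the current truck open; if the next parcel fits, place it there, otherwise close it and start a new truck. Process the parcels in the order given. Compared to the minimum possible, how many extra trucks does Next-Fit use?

0

Next-Fit: [260,124,84] [148,342] [246,48,91] [304] → 4 trucks.
Total size 1647 kg; any packing needs at least ⌈1647/500⌉ = 4 trucks.
So 4 is already optimal.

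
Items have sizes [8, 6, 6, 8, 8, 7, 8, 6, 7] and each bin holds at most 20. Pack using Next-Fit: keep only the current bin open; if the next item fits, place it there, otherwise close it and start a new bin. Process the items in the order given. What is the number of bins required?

4

Put 8 in bin 1; 12 remain.
Put 6 in bin 1; 6 remain.
Put 6 in bin 1; 0 remain.
Put 8 in bin 2; 12 remain.
Put 8 in bin 2; 4 remain.
Put 7 in bin 3; 13 remain.
Put 8 in bin 3; 5 remain.
Put 6 in bin 4; 14 remain.
Put 7 in bin 4; 7 remain.
Final bins: [8,6,6] [8,8] [7,8] [6,7].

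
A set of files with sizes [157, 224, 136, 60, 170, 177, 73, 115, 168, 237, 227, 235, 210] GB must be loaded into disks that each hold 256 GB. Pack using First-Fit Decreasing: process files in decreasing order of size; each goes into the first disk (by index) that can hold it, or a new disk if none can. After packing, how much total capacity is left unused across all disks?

371

Sorted descending: 237, 235, 227, 224, 210, 177, 170, 168, 157, 136, 115, 73, 60.
disk 1: place 237 GB, 19 GB left
disk 2: place 235 GB, 21 GB left
disk 3: place 227 GB, 29 GB left
disk 4: place 224 GB, 32 GB left
disk 5: place 210 GB, 46 GB left
disk 6: place 177 GB, 79 GB left
disk 7: place 170 GB, 86 GB left
disk 8: place 168 GB, 88 GB left
disk 9: place 157 GB, 99 GB left
disk 10: place 136 GB, 120 GB left
disk 10: place 115 GB, 5 GB left
disk 6: place 73 GB, 6 GB left
disk 7: place 60 GB, 26 GB left
10 disks × 256 GB = 2560 GB; used 2189 GB; unused 371 GB.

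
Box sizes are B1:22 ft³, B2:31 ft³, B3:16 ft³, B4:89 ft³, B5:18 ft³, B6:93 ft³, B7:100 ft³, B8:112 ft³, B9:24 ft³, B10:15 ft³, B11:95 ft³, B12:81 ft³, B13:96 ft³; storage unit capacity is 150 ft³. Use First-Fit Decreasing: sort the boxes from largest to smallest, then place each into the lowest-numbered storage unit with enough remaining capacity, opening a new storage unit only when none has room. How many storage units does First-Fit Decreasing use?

7

Sorted descending: 112, 100, 96, 95, 93, 89, 81, 31, 24, 22, 18, 16, 15.
112 ft³ → storage unit 1 (remaining 38 ft³)
100 ft³ → storage unit 2 (remaining 50 ft³)
96 ft³ → storage unit 3 (remaining 54 ft³)
95 ft³ → storage unit 4 (remaining 55 ft³)
93 ft³ → storage unit 5 (remaining 57 ft³)
89 ft³ → storage unit 6 (remaining 61 ft³)
81 ft³ → storage unit 7 (remaining 69 ft³)
31 ft³ → storage unit 1 (remaining 7 ft³)
24 ft³ → storage unit 2 (remaining 26 ft³)
22 ft³ → storage unit 2 (remaining 4 ft³)
18 ft³ → storage unit 3 (remaining 36 ft³)
16 ft³ → storage unit 3 (remaining 20 ft³)
15 ft³ → storage unit 3 (remaining 5 ft³)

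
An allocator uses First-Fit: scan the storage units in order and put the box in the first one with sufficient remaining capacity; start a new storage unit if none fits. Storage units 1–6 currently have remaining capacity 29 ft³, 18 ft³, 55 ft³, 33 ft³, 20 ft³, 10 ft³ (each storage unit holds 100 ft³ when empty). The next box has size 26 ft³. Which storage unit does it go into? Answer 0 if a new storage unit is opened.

Storage units with room: storage unit 1 (29 ft³), storage unit 3 (55 ft³), storage unit 4 (33 ft³).
The first with room is storage unit 1.

1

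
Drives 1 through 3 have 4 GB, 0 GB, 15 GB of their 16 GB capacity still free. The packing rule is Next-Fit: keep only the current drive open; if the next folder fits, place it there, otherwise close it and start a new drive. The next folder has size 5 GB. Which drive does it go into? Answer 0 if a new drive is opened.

Next-Fit only looks at drive 3, which has 15 GB free.
5 GB fits there.

3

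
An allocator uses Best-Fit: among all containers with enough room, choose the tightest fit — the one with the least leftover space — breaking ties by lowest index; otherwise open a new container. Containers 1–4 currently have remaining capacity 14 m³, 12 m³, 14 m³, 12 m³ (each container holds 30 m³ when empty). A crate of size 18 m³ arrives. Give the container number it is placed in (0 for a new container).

No container has ≥ 18 m³ free, so a new container is opened.

0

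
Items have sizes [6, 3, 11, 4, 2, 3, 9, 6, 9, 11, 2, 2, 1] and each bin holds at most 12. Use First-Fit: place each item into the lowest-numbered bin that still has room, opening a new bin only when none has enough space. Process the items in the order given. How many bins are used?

7

bin 1: place 6, 6 left
bin 1: place 3, 3 left
bin 2: place 11, 1 left
bin 3: place 4, 8 left
bin 1: place 2, 1 left
bin 3: place 3, 5 left
bin 4: place 9, 3 left
bin 5: place 6, 6 left
bin 6: place 9, 3 left
bin 7: place 11, 1 left
bin 3: place 2, 3 left
bin 3: place 2, 1 left
bin 1: place 1, 0 left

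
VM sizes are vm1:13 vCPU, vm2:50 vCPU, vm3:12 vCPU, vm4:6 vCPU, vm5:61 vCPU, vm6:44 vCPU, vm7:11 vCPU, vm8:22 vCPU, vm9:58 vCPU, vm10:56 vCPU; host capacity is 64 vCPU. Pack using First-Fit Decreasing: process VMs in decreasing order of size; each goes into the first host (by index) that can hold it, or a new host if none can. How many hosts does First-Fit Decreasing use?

Sorted descending: 61, 58, 56, 50, 44, 22, 13, 12, 11, 6.
host 1: place 61 vCPU, 3 vCPU left
host 2: place 58 vCPU, 6 vCPU left
host 3: place 56 vCPU, 8 vCPU left
host 4: place 50 vCPU, 14 vCPU left
host 5: place 44 vCPU, 20 vCPU left
host 6: place 22 vCPU, 42 vCPU left
host 4: place 13 vCPU, 1 vCPU left
host 5: place 12 vCPU, 8 vCPU left
host 6: place 11 vCPU, 31 vCPU left
host 2: place 6 vCPU, 0 vCPU left
Final hosts: [61] [58,6] [56] [50,13] [44,12] [22,11].

6 hosts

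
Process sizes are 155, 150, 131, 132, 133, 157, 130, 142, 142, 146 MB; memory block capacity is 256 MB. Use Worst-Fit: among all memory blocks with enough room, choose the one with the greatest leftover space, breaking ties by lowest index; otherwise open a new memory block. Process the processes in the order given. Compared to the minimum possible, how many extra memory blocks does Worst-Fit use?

0

Worst-Fit: [155] [150] [131] [132] [133] [157] [130] [142] [142] [146] → 10 memory blocks.
10 processes exceed 128 MB (half the capacity), and no two of those can share a memory block, so at least 10 memory blocks are needed.
So 10 is already optimal.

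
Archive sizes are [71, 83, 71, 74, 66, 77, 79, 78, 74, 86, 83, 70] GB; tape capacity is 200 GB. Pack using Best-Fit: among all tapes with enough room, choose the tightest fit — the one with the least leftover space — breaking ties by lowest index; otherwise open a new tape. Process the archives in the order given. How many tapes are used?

Put 71 GB in tape 1; 129 GB remain.
Put 83 GB in tape 1; 46 GB remain.
Put 71 GB in tape 2; 129 GB remain.
Put 74 GB in tape 2; 55 GB remain.
Put 66 GB in tape 3; 134 GB remain.
Put 77 GB in tape 3; 57 GB remain.
Put 79 GB in tape 4; 121 GB remain.
Put 78 GB in tape 4; 43 GB remain.
Put 74 GB in tape 5; 126 GB remain.
Put 86 GB in tape 5; 40 GB remain.
Put 83 GB in tape 6; 117 GB remain.
Put 70 GB in tape 6; 47 GB remain.

6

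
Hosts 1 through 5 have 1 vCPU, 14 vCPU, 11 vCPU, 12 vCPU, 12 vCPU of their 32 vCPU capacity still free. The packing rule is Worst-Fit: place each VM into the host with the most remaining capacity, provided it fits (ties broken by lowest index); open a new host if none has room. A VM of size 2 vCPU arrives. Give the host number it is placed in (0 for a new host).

Hosts with room: host 2 (14 vCPU), host 3 (11 vCPU), host 4 (12 vCPU), host 5 (12 vCPU).
Most room is host 2 with 14 vCPU free.

2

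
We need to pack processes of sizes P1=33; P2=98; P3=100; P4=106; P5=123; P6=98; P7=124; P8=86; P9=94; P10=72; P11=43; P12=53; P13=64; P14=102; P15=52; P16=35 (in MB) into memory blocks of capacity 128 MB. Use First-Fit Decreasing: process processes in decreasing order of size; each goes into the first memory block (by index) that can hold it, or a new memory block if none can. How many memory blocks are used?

Sorted descending: 124, 123, 106, 102, 100, 98, 98, 94, 86, 72, 64, 53, 52, 43, 35, 33.
memory block 1: place 124 MB, 4 MB left
memory block 2: place 123 MB, 5 MB left
memory block 3: place 106 MB, 22 MB left
memory block 4: place 102 MB, 26 MB left
memory block 5: place 100 MB, 28 MB left
memory block 6: place 98 MB, 30 MB left
memory block 7: place 98 MB, 30 MB left
memory block 8: place 94 MB, 34 MB left
memory block 9: place 86 MB, 42 MB left
memory block 10: place 72 MB, 56 MB left
memory block 11: place 64 MB, 64 MB left
memory block 10: place 53 MB, 3 MB left
memory block 11: place 52 MB, 12 MB left
memory block 12: place 43 MB, 85 MB left
memory block 9: place 35 MB, 7 MB left
memory block 8: place 33 MB, 1 MB left

12 memory blocks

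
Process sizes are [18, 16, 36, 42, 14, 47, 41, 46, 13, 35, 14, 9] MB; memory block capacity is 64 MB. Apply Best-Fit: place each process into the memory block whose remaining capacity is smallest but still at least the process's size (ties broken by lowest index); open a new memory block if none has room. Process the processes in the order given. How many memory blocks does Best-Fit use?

7 memory blocks

memory block 1: place 18 MB, 46 MB left
memory block 1: place 16 MB, 30 MB left
memory block 2: place 36 MB, 28 MB left
memory block 3: place 42 MB, 22 MB left
memory block 3: place 14 MB, 8 MB left
memory block 4: place 47 MB, 17 MB left
memory block 5: place 41 MB, 23 MB left
memory block 6: place 46 MB, 18 MB left
memory block 4: place 13 MB, 4 MB left
memory block 7: place 35 MB, 29 MB left
memory block 6: place 14 MB, 4 MB left
memory block 5: place 9 MB, 14 MB left
Final memory blocks: [18,16] [36] [42,14] [47,13] [41,9] [46,14] [35].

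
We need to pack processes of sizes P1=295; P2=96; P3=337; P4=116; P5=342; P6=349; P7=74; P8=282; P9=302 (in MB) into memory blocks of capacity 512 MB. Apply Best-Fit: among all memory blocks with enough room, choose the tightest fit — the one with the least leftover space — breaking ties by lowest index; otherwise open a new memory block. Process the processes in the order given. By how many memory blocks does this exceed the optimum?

Best-Fit: [295,96,116] [337] [342] [349,74] [282] [302] → 6 memory blocks.
6 processes exceed 256 MB (half the capacity), and no two of those can share a memory block, so at least 6 memory blocks are needed.
So 6 is already optimal.

0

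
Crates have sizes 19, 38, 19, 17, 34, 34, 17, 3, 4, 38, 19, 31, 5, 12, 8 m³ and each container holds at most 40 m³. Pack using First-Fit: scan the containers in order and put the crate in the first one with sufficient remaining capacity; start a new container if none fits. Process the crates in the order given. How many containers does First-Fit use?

Put 19 m³ in container 1; 21 m³ remain.
Put 38 m³ in container 2; 2 m³ remain.
Put 19 m³ in container 1; 2 m³ remain.
Put 17 m³ in container 3; 23 m³ remain.
Put 34 m³ in container 4; 6 m³ remain.
Put 34 m³ in container 5; 6 m³ remain.
Put 17 m³ in container 3; 6 m³ remain.
Put 3 m³ in container 3; 3 m³ remain.
Put 4 m³ in container 4; 2 m³ remain.
Put 38 m³ in container 6; 2 m³ remain.
Put 19 m³ in container 7; 21 m³ remain.
Put 31 m³ in container 8; 9 m³ remain.
Put 5 m³ in container 5; 1 m³ remain.
Put 12 m³ in container 7; 9 m³ remain.
Put 8 m³ in container 7; 1 m³ remain.
Final containers: [19,19] [38] [17,17,3] [34,4] [34,5] [38] [19,12,8] [31].

8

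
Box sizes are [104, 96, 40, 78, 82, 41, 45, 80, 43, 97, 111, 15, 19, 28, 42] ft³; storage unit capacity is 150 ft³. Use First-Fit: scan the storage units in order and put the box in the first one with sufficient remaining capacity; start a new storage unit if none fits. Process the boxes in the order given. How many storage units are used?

104 ft³ → storage unit 1 (remaining 46 ft³)
96 ft³ → storage unit 2 (remaining 54 ft³)
40 ft³ → storage unit 1 (remaining 6 ft³)
78 ft³ → storage unit 3 (remaining 72 ft³)
82 ft³ → storage unit 4 (remaining 68 ft³)
41 ft³ → storage unit 2 (remaining 13 ft³)
45 ft³ → storage unit 3 (remaining 27 ft³)
80 ft³ → storage unit 5 (remaining 70 ft³)
43 ft³ → storage unit 4 (remaining 25 ft³)
97 ft³ → storage unit 6 (remaining 53 ft³)
111 ft³ → storage unit 7 (remaining 39 ft³)
15 ft³ → storage unit 3 (remaining 12 ft³)
19 ft³ → storage unit 4 (remaining 6 ft³)
28 ft³ → storage unit 5 (remaining 42 ft³)
42 ft³ → storage unit 5 (remaining 0 ft³)

7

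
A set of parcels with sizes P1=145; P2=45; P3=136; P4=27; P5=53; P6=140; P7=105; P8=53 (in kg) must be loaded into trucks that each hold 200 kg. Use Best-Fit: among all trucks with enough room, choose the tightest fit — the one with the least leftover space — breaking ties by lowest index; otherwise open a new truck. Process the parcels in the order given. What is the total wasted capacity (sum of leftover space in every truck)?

96

P1 (145 kg) → truck 1 (remaining 55 kg)
P2 (45 kg) → truck 1 (remaining 10 kg)
P3 (136 kg) → truck 2 (remaining 64 kg)
P4 (27 kg) → truck 2 (remaining 37 kg)
P5 (53 kg) → truck 3 (remaining 147 kg)
P6 (140 kg) → truck 3 (remaining 7 kg)
P7 (105 kg) → truck 4 (remaining 95 kg)
P8 (53 kg) → truck 4 (remaining 42 kg)
4 trucks × 200 kg = 800 kg; used 704 kg; unused 96 kg.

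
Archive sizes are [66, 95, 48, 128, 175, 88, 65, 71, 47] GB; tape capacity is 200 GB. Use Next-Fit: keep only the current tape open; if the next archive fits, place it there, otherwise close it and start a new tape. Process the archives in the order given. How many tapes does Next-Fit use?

5

tape 1: place 66 GB, 134 GB left
tape 1: place 95 GB, 39 GB left
tape 2: place 48 GB, 152 GB left
tape 2: place 128 GB, 24 GB left
tape 3: place 175 GB, 25 GB left
tape 4: place 88 GB, 112 GB left
tape 4: place 65 GB, 47 GB left
tape 5: place 71 GB, 129 GB left
tape 5: place 47 GB, 82 GB left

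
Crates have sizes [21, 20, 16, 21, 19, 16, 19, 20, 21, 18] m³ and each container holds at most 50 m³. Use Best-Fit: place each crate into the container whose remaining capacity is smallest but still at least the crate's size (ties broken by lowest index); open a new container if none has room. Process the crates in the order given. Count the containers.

21 m³ → container 1 (remaining 29 m³)
20 m³ → container 1 (remaining 9 m³)
16 m³ → container 2 (remaining 34 m³)
21 m³ → container 2 (remaining 13 m³)
19 m³ → container 3 (remaining 31 m³)
16 m³ → container 3 (remaining 15 m³)
19 m³ → container 4 (remaining 31 m³)
20 m³ → container 4 (remaining 11 m³)
21 m³ → container 5 (remaining 29 m³)
18 m³ → container 5 (remaining 11 m³)

5 containers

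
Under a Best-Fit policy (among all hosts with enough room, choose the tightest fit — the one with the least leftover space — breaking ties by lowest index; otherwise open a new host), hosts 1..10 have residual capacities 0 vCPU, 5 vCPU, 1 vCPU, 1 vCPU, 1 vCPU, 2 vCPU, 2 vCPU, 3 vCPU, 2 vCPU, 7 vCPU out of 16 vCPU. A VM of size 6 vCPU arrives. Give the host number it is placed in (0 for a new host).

Hosts with room: host 10 (7 vCPU).
Tightest fit is host 10 with 7 vCPU free.

10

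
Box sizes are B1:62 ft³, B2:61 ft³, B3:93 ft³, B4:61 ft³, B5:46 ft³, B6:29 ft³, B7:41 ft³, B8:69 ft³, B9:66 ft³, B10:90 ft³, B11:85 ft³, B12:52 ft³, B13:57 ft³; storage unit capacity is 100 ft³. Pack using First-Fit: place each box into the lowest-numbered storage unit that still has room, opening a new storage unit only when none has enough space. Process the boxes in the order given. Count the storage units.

11 storage units

B1 (62 ft³) → storage unit 1 (remaining 38 ft³)
B2 (61 ft³) → storage unit 2 (remaining 39 ft³)
B3 (93 ft³) → storage unit 3 (remaining 7 ft³)
B4 (61 ft³) → storage unit 4 (remaining 39 ft³)
B5 (46 ft³) → storage unit 5 (remaining 54 ft³)
B6 (29 ft³) → storage unit 1 (remaining 9 ft³)
B7 (41 ft³) → storage unit 5 (remaining 13 ft³)
B8 (69 ft³) → storage unit 6 (remaining 31 ft³)
B9 (66 ft³) → storage unit 7 (remaining 34 ft³)
B10 (90 ft³) → storage unit 8 (remaining 10 ft³)
B11 (85 ft³) → storage unit 9 (remaining 15 ft³)
B12 (52 ft³) → storage unit 10 (remaining 48 ft³)
B13 (57 ft³) → storage unit 11 (remaining 43 ft³)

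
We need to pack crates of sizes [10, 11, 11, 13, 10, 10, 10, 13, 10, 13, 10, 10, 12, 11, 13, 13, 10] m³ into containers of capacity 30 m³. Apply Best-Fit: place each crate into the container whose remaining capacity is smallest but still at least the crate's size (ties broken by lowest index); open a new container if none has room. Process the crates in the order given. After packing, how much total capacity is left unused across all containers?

10 m³ → container 1 (remaining 20 m³)
11 m³ → container 1 (remaining 9 m³)
11 m³ → container 2 (remaining 19 m³)
13 m³ → container 2 (remaining 6 m³)
10 m³ → container 3 (remaining 20 m³)
10 m³ → container 3 (remaining 10 m³)
10 m³ → container 3 (remaining 0 m³)
13 m³ → container 4 (remaining 17 m³)
10 m³ → container 4 (remaining 7 m³)
13 m³ → container 5 (remaining 17 m³)
10 m³ → container 5 (remaining 7 m³)
10 m³ → container 6 (remaining 20 m³)
12 m³ → container 6 (remaining 8 m³)
11 m³ → container 7 (remaining 19 m³)
13 m³ → container 7 (remaining 6 m³)
13 m³ → container 8 (remaining 17 m³)
10 m³ → container 8 (remaining 7 m³)
8 containers × 30 m³ = 240 m³; used 190 m³; unused 50 m³.

50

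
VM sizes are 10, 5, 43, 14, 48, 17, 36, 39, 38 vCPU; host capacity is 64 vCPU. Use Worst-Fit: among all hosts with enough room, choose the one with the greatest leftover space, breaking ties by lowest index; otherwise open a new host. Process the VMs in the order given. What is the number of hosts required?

5 hosts

host 1: place 10 vCPU, 54 vCPU left
host 1: place 5 vCPU, 49 vCPU left
host 1: place 43 vCPU, 6 vCPU left
host 2: place 14 vCPU, 50 vCPU left
host 2: place 48 vCPU, 2 vCPU left
host 3: place 17 vCPU, 47 vCPU left
host 3: place 36 vCPU, 11 vCPU left
host 4: place 39 vCPU, 25 vCPU left
host 5: place 38 vCPU, 26 vCPU left
Final hosts: [10,5,43] [14,48] [17,36] [39] [38].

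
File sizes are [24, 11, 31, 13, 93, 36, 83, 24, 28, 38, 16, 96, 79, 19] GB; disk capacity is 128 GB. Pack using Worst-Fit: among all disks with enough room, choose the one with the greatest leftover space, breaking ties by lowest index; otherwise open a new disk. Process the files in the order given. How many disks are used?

6

24 GB → disk 1 (remaining 104 GB)
11 GB → disk 1 (remaining 93 GB)
31 GB → disk 1 (remaining 62 GB)
13 GB → disk 1 (remaining 49 GB)
93 GB → disk 2 (remaining 35 GB)
36 GB → disk 1 (remaining 13 GB)
83 GB → disk 3 (remaining 45 GB)
24 GB → disk 3 (remaining 21 GB)
28 GB → disk 2 (remaining 7 GB)
38 GB → disk 4 (remaining 90 GB)
16 GB → disk 4 (remaining 74 GB)
96 GB → disk 5 (remaining 32 GB)
79 GB → disk 6 (remaining 49 GB)
19 GB → disk 4 (remaining 55 GB)
Final disks: [24,11,31,13,36] [93,28] [83,24] [38,16,19] [96] [79].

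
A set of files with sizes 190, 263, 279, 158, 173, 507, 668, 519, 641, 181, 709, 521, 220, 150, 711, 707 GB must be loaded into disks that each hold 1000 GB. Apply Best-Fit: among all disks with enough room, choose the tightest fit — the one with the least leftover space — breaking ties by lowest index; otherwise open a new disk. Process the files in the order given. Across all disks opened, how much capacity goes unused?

2403

disk 1: place 190 GB, 810 GB left
disk 1: place 263 GB, 547 GB left
disk 1: place 279 GB, 268 GB left
disk 1: place 158 GB, 110 GB left
disk 2: place 173 GB, 827 GB left
disk 2: place 507 GB, 320 GB left
disk 3: place 668 GB, 332 GB left
disk 4: place 519 GB, 481 GB left
disk 5: place 641 GB, 359 GB left
disk 2: place 181 GB, 139 GB left
disk 6: place 709 GB, 291 GB left
disk 7: place 521 GB, 479 GB left
disk 6: place 220 GB, 71 GB left
disk 3: place 150 GB, 182 GB left
disk 8: place 711 GB, 289 GB left
disk 9: place 707 GB, 293 GB left
9 disks × 1000 GB = 9000 GB; used 6597 GB; unused 2403 GB.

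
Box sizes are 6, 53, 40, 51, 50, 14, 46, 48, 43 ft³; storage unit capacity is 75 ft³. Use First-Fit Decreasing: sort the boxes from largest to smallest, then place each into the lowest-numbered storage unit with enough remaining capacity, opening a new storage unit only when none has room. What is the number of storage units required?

7

Sorted descending: 53, 51, 50, 48, 46, 43, 40, 14, 6.
53 ft³ → storage unit 1 (remaining 22 ft³)
51 ft³ → storage unit 2 (remaining 24 ft³)
50 ft³ → storage unit 3 (remaining 25 ft³)
48 ft³ → storage unit 4 (remaining 27 ft³)
46 ft³ → storage unit 5 (remaining 29 ft³)
43 ft³ → storage unit 6 (remaining 32 ft³)
40 ft³ → storage unit 7 (remaining 35 ft³)
14 ft³ → storage unit 1 (remaining 8 ft³)
6 ft³ → storage unit 1 (remaining 2 ft³)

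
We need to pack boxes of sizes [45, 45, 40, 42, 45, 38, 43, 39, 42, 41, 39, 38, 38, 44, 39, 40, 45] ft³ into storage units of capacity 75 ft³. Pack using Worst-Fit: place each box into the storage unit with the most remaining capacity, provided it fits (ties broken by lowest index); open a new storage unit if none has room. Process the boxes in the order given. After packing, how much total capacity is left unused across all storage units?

Put 45 ft³ in storage unit 1; 30 ft³ remain.
Put 45 ft³ in storage unit 2; 30 ft³ remain.
Put 40 ft³ in storage unit 3; 35 ft³ remain.
Put 42 ft³ in storage unit 4; 33 ft³ remain.
Put 45 ft³ in storage unit 5; 30 ft³ remain.
Put 38 ft³ in storage unit 6; 37 ft³ remain.
Put 43 ft³ in storage unit 7; 32 ft³ remain.
Put 39 ft³ in storage unit 8; 36 ft³ remain.
Put 42 ft³ in storage unit 9; 33 ft³ remain.
Put 41 ft³ in storage unit 10; 34 ft³ remain.
Put 39 ft³ in storage unit 11; 36 ft³ remain.
Put 38 ft³ in storage unit 12; 37 ft³ remain.
Put 38 ft³ in storage unit 13; 37 ft³ remain.
Put 44 ft³ in storage unit 14; 31 ft³ remain.
Put 39 ft³ in storage unit 15; 36 ft³ remain.
Put 40 ft³ in storage unit 16; 35 ft³ remain.
Put 45 ft³ in storage unit 17; 30 ft³ remain.
17 storage units × 75 ft³ = 1275 ft³; used 703 ft³; unused 572 ft³.

572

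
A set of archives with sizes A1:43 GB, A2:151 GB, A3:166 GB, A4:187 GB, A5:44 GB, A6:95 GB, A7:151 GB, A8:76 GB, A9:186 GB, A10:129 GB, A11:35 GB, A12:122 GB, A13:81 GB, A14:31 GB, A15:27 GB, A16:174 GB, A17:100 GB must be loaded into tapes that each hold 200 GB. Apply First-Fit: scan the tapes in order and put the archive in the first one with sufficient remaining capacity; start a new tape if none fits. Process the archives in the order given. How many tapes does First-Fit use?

10

tape 1: place A1 (43 GB), 157 GB left
tape 1: place A2 (151 GB), 6 GB left
tape 2: place A3 (166 GB), 34 GB left
tape 3: place A4 (187 GB), 13 GB left
tape 4: place A5 (44 GB), 156 GB left
tape 4: place A6 (95 GB), 61 GB left
tape 5: place A7 (151 GB), 49 GB left
tape 6: place A8 (76 GB), 124 GB left
tape 7: place A9 (186 GB), 14 GB left
tape 8: place A10 (129 GB), 71 GB left
tape 4: place A11 (35 GB), 26 GB left
tape 6: place A12 (122 GB), 2 GB left
tape 9: place A13 (81 GB), 119 GB left
tape 2: place A14 (31 GB), 3 GB left
tape 5: place A15 (27 GB), 22 GB left
tape 10: place A16 (174 GB), 26 GB left
tape 9: place A17 (100 GB), 19 GB left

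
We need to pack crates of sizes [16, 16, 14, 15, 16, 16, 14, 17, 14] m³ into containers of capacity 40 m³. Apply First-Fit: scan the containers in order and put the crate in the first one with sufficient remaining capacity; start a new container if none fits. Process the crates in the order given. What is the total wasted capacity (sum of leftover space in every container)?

62

Put 16 m³ in container 1; 24 m³ remain.
Put 16 m³ in container 1; 8 m³ remain.
Put 14 m³ in container 2; 26 m³ remain.
Put 15 m³ in container 2; 11 m³ remain.
Put 16 m³ in container 3; 24 m³ remain.
Put 16 m³ in container 3; 8 m³ remain.
Put 14 m³ in container 4; 26 m³ remain.
Put 17 m³ in container 4; 9 m³ remain.
Put 14 m³ in container 5; 26 m³ remain.
5 containers × 40 m³ = 200 m³; used 138 m³; unused 62 m³.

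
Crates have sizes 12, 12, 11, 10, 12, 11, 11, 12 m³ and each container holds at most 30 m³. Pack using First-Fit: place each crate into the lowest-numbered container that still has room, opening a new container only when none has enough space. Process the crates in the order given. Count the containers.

4 containers

Put 12 m³ in container 1; 18 m³ remain.
Put 12 m³ in container 1; 6 m³ remain.
Put 11 m³ in container 2; 19 m³ remain.
Put 10 m³ in container 2; 9 m³ remain.
Put 12 m³ in container 3; 18 m³ remain.
Put 11 m³ in container 3; 7 m³ remain.
Put 11 m³ in container 4; 19 m³ remain.
Put 12 m³ in container 4; 7 m³ remain.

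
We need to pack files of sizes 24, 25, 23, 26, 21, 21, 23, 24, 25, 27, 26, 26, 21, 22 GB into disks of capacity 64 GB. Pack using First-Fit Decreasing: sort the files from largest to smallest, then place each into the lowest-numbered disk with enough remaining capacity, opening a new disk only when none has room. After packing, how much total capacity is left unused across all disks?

114

Sorted descending: 27, 26, 26, 26, 25, 25, 24, 24, 23, 23, 22, 21, 21, 21.
27 GB → disk 1 (remaining 37 GB)
26 GB → disk 1 (remaining 11 GB)
26 GB → disk 2 (remaining 38 GB)
26 GB → disk 2 (remaining 12 GB)
25 GB → disk 3 (remaining 39 GB)
25 GB → disk 3 (remaining 14 GB)
24 GB → disk 4 (remaining 40 GB)
24 GB → disk 4 (remaining 16 GB)
23 GB → disk 5 (remaining 41 GB)
23 GB → disk 5 (remaining 18 GB)
22 GB → disk 6 (remaining 42 GB)
21 GB → disk 6 (remaining 21 GB)
21 GB → disk 6 (remaining 0 GB)
21 GB → disk 7 (remaining 43 GB)
7 disks × 64 GB = 448 GB; used 334 GB; unused 114 GB.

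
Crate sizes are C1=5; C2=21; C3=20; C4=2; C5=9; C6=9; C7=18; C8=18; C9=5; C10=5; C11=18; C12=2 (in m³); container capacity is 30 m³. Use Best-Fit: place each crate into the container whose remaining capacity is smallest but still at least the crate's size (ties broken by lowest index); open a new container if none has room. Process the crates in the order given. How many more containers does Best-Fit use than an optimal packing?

0

Best-Fit: [5,21,2,2] [20,9] [9,18] [18,5,5] [18] → 5 containers.
Total size 132 m³; any packing needs at least ⌈132/30⌉ = 5 containers.
So 5 is already optimal.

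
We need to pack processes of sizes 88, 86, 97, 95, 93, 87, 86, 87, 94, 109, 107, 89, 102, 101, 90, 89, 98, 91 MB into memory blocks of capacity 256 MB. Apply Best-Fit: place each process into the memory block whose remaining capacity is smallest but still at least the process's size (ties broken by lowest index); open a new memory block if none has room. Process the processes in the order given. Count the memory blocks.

9 memory blocks

memory block 1: place 88 MB, 168 MB left
memory block 1: place 86 MB, 82 MB left
memory block 2: place 97 MB, 159 MB left
memory block 2: place 95 MB, 64 MB left
memory block 3: place 93 MB, 163 MB left
memory block 3: place 87 MB, 76 MB left
memory block 4: place 86 MB, 170 MB left
memory block 4: place 87 MB, 83 MB left
memory block 5: place 94 MB, 162 MB left
memory block 5: place 109 MB, 53 MB left
memory block 6: place 107 MB, 149 MB left
memory block 6: place 89 MB, 60 MB left
memory block 7: place 102 MB, 154 MB left
memory block 7: place 101 MB, 53 MB left
memory block 8: place 90 MB, 166 MB left
memory block 8: place 89 MB, 77 MB left
memory block 9: place 98 MB, 158 MB left
memory block 9: place 91 MB, 67 MB left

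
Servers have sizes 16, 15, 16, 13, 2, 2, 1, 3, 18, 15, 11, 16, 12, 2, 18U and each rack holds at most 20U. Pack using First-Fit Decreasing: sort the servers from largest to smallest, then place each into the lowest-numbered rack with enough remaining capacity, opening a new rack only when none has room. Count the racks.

Sorted descending: 18, 18, 16, 16, 16, 15, 15, 13, 12, 11, 3, 2, 2, 2, 1.
18U → rack 1 (remaining 2U)
18U → rack 2 (remaining 2U)
16U → rack 3 (remaining 4U)
16U → rack 4 (remaining 4U)
16U → rack 5 (remaining 4U)
15U → rack 6 (remaining 5U)
15U → rack 7 (remaining 5U)
13U → rack 8 (remaining 7U)
12U → rack 9 (remaining 8U)
11U → rack 10 (remaining 9U)
3U → rack 3 (remaining 1U)
2U → rack 1 (remaining 0U)
2U → rack 2 (remaining 0U)
2U → rack 4 (remaining 2U)
1U → rack 3 (remaining 0U)
Final racks: [18,2] [18,2] [16,3,1] [16,2] [16] [15] [15] [13] [12] [11].

10 racks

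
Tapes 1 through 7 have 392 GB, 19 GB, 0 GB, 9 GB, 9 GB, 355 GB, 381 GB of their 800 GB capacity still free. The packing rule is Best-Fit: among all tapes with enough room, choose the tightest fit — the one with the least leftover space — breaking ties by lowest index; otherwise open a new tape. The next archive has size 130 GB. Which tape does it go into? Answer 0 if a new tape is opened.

6

Tapes with room: tape 1 (392 GB), tape 6 (355 GB), tape 7 (381 GB).
Tightest fit is tape 6 with 355 GB free.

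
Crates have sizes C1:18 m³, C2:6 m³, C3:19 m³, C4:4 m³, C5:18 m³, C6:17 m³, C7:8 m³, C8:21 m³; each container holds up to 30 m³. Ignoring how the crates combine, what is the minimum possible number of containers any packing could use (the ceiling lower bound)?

Total size = 18 + 6 + 19 + 4 + 18 + 17 + 8 + 21 = 111 m³.
⌈111 / 30⌉ = 4.

4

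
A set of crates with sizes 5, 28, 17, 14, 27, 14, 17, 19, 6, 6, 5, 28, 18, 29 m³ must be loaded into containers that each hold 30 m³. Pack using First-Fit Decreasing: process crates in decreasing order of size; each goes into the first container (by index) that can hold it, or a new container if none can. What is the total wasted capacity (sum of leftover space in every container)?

37

Sorted descending: 29, 28, 28, 27, 19, 18, 17, 17, 14, 14, 6, 6, 5, 5.
Put 29 m³ in container 1; 1 m³ remain.
Put 28 m³ in container 2; 2 m³ remain.
Put 28 m³ in container 3; 2 m³ remain.
Put 27 m³ in container 4; 3 m³ remain.
Put 19 m³ in container 5; 11 m³ remain.
Put 18 m³ in container 6; 12 m³ remain.
Put 17 m³ in container 7; 13 m³ remain.
Put 17 m³ in container 8; 13 m³ remain.
Put 14 m³ in container 9; 16 m³ remain.
Put 14 m³ in container 9; 2 m³ remain.
Put 6 m³ in container 5; 5 m³ remain.
Put 6 m³ in container 6; 6 m³ remain.
Put 5 m³ in container 5; 0 m³ remain.
Put 5 m³ in container 6; 1 m³ remain.
9 containers × 30 m³ = 270 m³; used 233 m³; unused 37 m³.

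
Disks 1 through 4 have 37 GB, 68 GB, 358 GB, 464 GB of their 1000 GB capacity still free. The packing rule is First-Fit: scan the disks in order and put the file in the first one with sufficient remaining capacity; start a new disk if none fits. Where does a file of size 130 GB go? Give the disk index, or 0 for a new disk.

3

Disks with room: disk 3 (358 GB), disk 4 (464 GB).
The first with room is disk 3.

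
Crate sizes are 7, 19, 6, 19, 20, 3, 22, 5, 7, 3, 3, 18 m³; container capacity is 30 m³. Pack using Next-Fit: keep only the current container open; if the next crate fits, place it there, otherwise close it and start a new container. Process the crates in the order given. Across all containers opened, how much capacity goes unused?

48

container 1: place 7 m³, 23 m³ left
container 1: place 19 m³, 4 m³ left
container 2: place 6 m³, 24 m³ left
container 2: place 19 m³, 5 m³ left
container 3: place 20 m³, 10 m³ left
container 3: place 3 m³, 7 m³ left
container 4: place 22 m³, 8 m³ left
container 4: place 5 m³, 3 m³ left
container 5: place 7 m³, 23 m³ left
container 5: place 3 m³, 20 m³ left
container 5: place 3 m³, 17 m³ left
container 6: place 18 m³, 12 m³ left
6 containers × 30 m³ = 180 m³; used 132 m³; unused 48 m³.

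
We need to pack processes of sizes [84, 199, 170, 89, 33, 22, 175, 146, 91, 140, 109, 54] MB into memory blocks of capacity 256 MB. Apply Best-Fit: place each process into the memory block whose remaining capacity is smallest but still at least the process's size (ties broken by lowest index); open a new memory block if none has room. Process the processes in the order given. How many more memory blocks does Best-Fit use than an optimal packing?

0

Best-Fit: [84,170] [199,33,22] [89,146] [175,54] [91,140] [109] → 6 memory blocks.
Total size 1312 MB; any packing needs at least ⌈1312/256⌉ = 6 memory blocks.
So 6 is already optimal.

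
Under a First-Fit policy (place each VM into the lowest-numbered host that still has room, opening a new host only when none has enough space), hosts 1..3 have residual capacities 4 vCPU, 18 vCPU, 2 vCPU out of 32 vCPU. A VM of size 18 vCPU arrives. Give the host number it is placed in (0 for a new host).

Hosts with room: host 2 (18 vCPU).
The first with room is host 2.

2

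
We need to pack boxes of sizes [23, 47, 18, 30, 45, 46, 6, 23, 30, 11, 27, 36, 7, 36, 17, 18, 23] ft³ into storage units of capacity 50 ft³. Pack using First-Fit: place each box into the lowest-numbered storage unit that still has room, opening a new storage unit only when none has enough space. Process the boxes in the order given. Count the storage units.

Put 23 ft³ in storage unit 1; 27 ft³ remain.
Put 47 ft³ in storage unit 2; 3 ft³ remain.
Put 18 ft³ in storage unit 1; 9 ft³ remain.
Put 30 ft³ in storage unit 3; 20 ft³ remain.
Put 45 ft³ in storage unit 4; 5 ft³ remain.
Put 46 ft³ in storage unit 5; 4 ft³ remain.
Put 6 ft³ in storage unit 1; 3 ft³ remain.
Put 23 ft³ in storage unit 6; 27 ft³ remain.
Put 30 ft³ in storage unit 7; 20 ft³ remain.
Put 11 ft³ in storage unit 3; 9 ft³ remain.
Put 27 ft³ in storage unit 6; 0 ft³ remain.
Put 36 ft³ in storage unit 8; 14 ft³ remain.
Put 7 ft³ in storage unit 3; 2 ft³ remain.
Put 36 ft³ in storage unit 9; 14 ft³ remain.
Put 17 ft³ in storage unit 7; 3 ft³ remain.
Put 18 ft³ in storage unit 10; 32 ft³ remain.
Put 23 ft³ in storage unit 10; 9 ft³ remain.
Final storage units: [23,18,6] [47] [30,11,7] [45] [46] [23,27] [30,17] [36] [36] [18,23].

10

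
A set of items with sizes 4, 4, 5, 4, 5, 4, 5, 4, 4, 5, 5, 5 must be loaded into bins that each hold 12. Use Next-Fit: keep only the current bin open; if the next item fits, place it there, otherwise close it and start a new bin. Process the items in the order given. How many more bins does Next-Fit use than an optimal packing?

1

Next-Fit: [4,4] [5,4] [5,4] [5,4] [4,5] [5,5] → 6 bins.
Total size 54; any packing needs at least ⌈54/12⌉ = 5 bins.
An optimal packing achieves that bound: [5,5] [5,5] [5,5] [4,4,4] [4,4,4] → 5 bins.
Excess: 6 − 5 = 1.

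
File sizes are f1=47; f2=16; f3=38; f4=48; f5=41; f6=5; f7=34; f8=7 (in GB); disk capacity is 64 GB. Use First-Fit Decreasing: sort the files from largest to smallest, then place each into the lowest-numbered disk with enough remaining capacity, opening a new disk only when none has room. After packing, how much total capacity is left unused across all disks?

84

Sorted descending: 48, 47, 41, 38, 34, 16, 7, 5.
Put 48 GB in disk 1; 16 GB remain.
Put 47 GB in disk 2; 17 GB remain.
Put 41 GB in disk 3; 23 GB remain.
Put 38 GB in disk 4; 26 GB remain.
Put 34 GB in disk 5; 30 GB remain.
Put 16 GB in disk 1; 0 GB remain.
Put 7 GB in disk 2; 10 GB remain.
Put 5 GB in disk 2; 5 GB remain.
5 disks × 64 GB = 320 GB; used 236 GB; unused 84 GB.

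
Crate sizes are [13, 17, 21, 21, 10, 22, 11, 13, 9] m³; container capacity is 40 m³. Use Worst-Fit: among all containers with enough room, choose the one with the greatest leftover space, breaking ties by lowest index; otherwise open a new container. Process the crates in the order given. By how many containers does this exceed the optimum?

Worst-Fit: [13,17,9] [21,10] [21,11] [22,13] → 4 containers.
Total size 137 m³; any packing needs at least ⌈137/40⌉ = 4 containers.
So 4 is already optimal.

0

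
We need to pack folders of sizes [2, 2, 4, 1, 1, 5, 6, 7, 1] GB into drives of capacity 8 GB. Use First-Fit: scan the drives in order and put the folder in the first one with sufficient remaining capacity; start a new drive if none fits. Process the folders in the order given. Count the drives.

drive 1: place 2 GB, 6 GB left
drive 1: place 2 GB, 4 GB left
drive 1: place 4 GB, 0 GB left
drive 2: place 1 GB, 7 GB left
drive 2: place 1 GB, 6 GB left
drive 2: place 5 GB, 1 GB left
drive 3: place 6 GB, 2 GB left
drive 4: place 7 GB, 1 GB left
drive 2: place 1 GB, 0 GB left
Final drives: [2,2,4] [1,1,5,1] [6] [7].

4 drives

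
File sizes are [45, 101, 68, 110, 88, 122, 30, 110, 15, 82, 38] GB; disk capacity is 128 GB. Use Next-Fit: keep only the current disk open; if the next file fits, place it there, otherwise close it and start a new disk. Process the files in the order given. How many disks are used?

45 GB → disk 1 (remaining 83 GB)
101 GB → disk 2 (remaining 27 GB)
68 GB → disk 3 (remaining 60 GB)
110 GB → disk 4 (remaining 18 GB)
88 GB → disk 5 (remaining 40 GB)
122 GB → disk 6 (remaining 6 GB)
30 GB → disk 7 (remaining 98 GB)
110 GB → disk 8 (remaining 18 GB)
15 GB → disk 8 (remaining 3 GB)
82 GB → disk 9 (remaining 46 GB)
38 GB → disk 9 (remaining 8 GB)
Final disks: [45] [101] [68] [110] [88] [122] [30] [110,15] [82,38].

9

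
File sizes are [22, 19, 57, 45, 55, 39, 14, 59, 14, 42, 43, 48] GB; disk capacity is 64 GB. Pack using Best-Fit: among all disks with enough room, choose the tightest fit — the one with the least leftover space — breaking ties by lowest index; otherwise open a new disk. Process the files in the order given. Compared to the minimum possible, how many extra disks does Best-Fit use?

1

Best-Fit: [22,19,14] [57] [45,14] [55] [39] [59] [42] [43] [48] → 9 disks.
Total size 457 GB; any packing needs at least ⌈457/64⌉ = 8 disks.
An optimal packing achieves that bound: [59] [57] [55] [48,14] [45,19] [43,14] [42,22] [39] → 8 disks.
Excess: 9 − 8 = 1.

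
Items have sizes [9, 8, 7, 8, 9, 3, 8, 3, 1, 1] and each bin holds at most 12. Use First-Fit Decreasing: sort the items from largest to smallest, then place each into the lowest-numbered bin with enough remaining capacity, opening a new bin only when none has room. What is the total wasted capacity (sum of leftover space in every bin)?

15

Sorted descending: 9, 9, 8, 8, 8, 7, 3, 3, 1, 1.
Put 9 in bin 1; 3 remain.
Put 9 in bin 2; 3 remain.
Put 8 in bin 3; 4 remain.
Put 8 in bin 4; 4 remain.
Put 8 in bin 5; 4 remain.
Put 7 in bin 6; 5 remain.
Put 3 in bin 1; 0 remain.
Put 3 in bin 2; 0 remain.
Put 1 in bin 3; 3 remain.
Put 1 in bin 3; 2 remain.
6 bins × 12 = 72; used 57; unused 15.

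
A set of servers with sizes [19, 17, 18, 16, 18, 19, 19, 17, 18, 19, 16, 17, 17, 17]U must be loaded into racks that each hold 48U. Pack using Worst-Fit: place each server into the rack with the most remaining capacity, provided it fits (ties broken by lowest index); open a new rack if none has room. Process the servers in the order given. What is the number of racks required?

rack 1: place 19U, 29U left
rack 1: place 17U, 12U left
rack 2: place 18U, 30U left
rack 2: place 16U, 14U left
rack 3: place 18U, 30U left
rack 3: place 19U, 11U left
rack 4: place 19U, 29U left
rack 4: place 17U, 12U left
rack 5: place 18U, 30U left
rack 5: place 19U, 11U left
rack 6: place 16U, 32U left
rack 6: place 17U, 15U left
rack 7: place 17U, 31U left
rack 7: place 17U, 14U left
Final racks: [19,17] [18,16] [18,19] [19,17] [18,19] [16,17] [17,17].

7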